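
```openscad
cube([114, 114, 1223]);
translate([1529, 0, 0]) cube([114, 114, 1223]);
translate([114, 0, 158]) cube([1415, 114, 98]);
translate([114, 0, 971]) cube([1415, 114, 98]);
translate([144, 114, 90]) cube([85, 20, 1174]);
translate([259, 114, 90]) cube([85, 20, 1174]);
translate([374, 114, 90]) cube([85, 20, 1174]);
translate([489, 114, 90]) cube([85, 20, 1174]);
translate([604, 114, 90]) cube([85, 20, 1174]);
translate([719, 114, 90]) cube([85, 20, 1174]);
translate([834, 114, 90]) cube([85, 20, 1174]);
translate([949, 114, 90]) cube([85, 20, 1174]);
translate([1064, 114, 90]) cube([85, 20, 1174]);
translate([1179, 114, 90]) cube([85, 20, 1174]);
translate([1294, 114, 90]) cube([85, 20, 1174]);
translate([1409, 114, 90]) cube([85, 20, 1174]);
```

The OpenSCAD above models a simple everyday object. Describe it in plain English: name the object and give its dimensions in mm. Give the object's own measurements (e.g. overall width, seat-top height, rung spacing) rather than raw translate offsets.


A fence section. Two 114×114 mm posts, 1223 mm tall, stand on the floor with a clear span of 1415 mm between their inner faces. Two horizontal rails of 114×98 mm section span the gap between the posts with their undersides at z = 158 mm and z = 971 mm, flush with the posts' −y face. 12 pickets, each 85 mm wide, 20 mm thick and 1174 mm tall, are fixed to the +y face of the rails with their bottoms at z = 90 mm, spaced across the span with a 30 mm gap after the −x post and between neighbouring pickets, with 35 mm left before the +x post.


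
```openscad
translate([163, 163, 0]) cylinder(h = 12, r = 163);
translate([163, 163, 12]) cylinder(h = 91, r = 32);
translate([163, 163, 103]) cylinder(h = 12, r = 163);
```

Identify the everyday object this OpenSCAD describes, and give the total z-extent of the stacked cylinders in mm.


A spool. The overall height is 115 mm.

Three coaxial cylinders, large–small–large — a spool. Two 12 mm flanges and a 91 mm core give 12 + 91 + 12 = 115 mm.


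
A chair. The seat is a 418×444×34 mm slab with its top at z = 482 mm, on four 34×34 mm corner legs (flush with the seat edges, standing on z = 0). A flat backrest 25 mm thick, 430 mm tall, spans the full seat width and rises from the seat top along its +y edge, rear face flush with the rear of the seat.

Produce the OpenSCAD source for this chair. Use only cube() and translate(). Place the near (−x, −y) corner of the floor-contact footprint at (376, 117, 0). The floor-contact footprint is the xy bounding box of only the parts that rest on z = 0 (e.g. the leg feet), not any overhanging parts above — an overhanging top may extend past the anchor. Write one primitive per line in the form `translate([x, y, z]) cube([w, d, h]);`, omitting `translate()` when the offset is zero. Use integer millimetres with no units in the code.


// leg_h = 482 - 34 = 448
translate([376, 117, 448]) cube([418, 444, 34]);
translate([376, 117, 0]) cube([34, 34, 448]);
translate([760, 117, 0]) cube([34, 34, 448]);
translate([376, 527, 0]) cube([34, 34, 448]);
translate([760, 527, 0]) cube([34, 34, 448]);
translate([376, 536, 482]) cube([418, 25, 430]);


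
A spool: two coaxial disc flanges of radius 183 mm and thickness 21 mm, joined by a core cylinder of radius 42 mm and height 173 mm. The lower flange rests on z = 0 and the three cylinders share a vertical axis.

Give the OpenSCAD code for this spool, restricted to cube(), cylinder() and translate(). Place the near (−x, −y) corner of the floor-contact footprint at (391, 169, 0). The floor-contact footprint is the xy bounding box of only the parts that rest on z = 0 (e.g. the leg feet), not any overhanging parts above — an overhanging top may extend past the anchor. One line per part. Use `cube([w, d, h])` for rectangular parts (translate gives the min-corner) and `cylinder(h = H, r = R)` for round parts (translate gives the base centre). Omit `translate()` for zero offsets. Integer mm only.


translate([574, 352, 0]) cylinder(h = 21, r = 183);
translate([574, 352, 21]) cylinder(h = 173, r = 42);
translate([574, 352, 194]) cylinder(h = 21, r = 183);


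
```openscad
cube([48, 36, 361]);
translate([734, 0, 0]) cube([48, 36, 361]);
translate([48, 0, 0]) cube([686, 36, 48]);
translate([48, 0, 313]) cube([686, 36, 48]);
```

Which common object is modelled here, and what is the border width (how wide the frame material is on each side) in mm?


A picture frame. The border width is 48 mm.

Four thin pieces enclosing a rectangular opening — a picture frame. The two full-height stiles are 361 mm tall; the top rail sits at z = 313 and is 48 mm tall, so the border above the opening is 361 − 313 = 48 mm, matching the stile x-width.


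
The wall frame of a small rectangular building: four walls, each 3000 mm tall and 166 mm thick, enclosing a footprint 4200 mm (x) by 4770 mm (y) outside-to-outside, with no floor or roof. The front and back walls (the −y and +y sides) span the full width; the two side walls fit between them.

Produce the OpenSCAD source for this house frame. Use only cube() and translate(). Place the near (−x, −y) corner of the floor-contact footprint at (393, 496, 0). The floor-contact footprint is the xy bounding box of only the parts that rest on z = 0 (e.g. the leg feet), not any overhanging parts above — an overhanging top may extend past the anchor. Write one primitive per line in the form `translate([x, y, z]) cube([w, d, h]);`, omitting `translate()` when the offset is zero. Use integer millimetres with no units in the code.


translate([393, 496, 0]) cube([4200, 166, 3000]);
translate([393, 5100, 0]) cube([4200, 166, 3000]);
translate([393, 662, 0]) cube([166, 4438, 3000]);
translate([4427, 662, 0]) cube([166, 4438, 3000]);


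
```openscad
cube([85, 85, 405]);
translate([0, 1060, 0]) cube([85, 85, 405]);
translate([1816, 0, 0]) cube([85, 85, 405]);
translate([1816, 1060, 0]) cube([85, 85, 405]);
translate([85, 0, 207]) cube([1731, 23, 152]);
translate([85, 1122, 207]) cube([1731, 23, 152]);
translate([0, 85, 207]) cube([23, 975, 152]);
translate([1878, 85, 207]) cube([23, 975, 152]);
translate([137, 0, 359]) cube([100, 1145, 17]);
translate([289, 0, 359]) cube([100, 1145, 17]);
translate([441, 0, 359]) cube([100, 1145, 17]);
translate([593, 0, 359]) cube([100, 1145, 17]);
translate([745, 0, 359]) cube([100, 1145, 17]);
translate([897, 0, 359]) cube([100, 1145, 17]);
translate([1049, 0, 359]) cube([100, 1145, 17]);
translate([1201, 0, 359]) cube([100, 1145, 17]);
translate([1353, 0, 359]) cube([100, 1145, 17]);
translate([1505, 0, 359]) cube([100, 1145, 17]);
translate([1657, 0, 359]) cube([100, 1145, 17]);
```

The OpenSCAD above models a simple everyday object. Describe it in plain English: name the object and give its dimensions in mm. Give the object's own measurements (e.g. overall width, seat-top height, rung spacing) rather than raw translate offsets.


A bed frame 1901 mm long (x) by 1145 mm wide (y). Four 85×85 mm corner posts, 405 mm tall, at the corners of the footprint. Four rails of 23 mm thickness and 152 mm height run between adjacent posts with their undersides at z = 207 mm, their outer faces flush with the outside of the frame (the two x-running rails run between the posts' inner faces; the two y-running rails run between the posts' inner faces). 11 slats, each 100 mm wide (x) and 17 mm thick, lie across the top of the two x-running rails, running the full 1145 mm width of the frame in y; along x they sit between the end posts with a 52 mm gap after the −x posts and between neighbouring slats, leaving 59 mm before the +x posts.


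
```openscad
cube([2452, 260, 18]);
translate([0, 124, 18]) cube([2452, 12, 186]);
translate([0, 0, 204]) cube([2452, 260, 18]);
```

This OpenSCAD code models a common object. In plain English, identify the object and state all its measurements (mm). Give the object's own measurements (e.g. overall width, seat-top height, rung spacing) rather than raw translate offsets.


An I-beam lying along x, 2452 mm long. Overall section height 222 mm. Two flanges 260 mm wide (y) and 18 mm thick, one on the floor and one at the top; a web 12 mm thick runs between them, centred on the flange width.


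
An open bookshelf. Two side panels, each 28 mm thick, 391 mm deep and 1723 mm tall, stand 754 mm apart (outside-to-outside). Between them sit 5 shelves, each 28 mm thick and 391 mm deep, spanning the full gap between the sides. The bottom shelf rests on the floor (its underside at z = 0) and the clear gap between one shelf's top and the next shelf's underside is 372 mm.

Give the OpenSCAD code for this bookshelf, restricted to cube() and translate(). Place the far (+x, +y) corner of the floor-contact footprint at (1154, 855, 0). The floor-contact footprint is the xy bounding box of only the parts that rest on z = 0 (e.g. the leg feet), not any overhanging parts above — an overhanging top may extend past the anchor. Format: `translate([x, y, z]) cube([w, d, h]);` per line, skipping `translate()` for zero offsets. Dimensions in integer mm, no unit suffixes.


translate([400, 464, 0]) cube([28, 391, 1723]);
translate([1126, 464, 0]) cube([28, 391, 1723]);
translate([428, 464, 0]) cube([698, 391, 28]);
translate([428, 464, 400]) cube([698, 391, 28]);
translate([428, 464, 800]) cube([698, 391, 28]);
translate([428, 464, 1200]) cube([698, 391, 28]);
translate([428, 464, 1600]) cube([698, 391, 28]);


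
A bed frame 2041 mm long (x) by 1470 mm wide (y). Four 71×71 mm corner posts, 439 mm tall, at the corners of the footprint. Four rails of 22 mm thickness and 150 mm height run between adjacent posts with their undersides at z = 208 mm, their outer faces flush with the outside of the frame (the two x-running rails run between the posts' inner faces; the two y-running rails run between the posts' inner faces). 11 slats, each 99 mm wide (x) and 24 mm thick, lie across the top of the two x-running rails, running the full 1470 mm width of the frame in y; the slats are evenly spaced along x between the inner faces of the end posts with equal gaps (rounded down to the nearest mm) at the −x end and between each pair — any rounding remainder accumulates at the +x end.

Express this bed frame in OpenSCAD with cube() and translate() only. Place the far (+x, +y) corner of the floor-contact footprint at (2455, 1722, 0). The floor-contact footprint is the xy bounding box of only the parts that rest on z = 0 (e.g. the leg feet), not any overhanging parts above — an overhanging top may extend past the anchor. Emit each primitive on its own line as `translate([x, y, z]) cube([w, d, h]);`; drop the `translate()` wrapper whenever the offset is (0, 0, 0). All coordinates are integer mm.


translate([414, 252, 0]) cube([71, 71, 439]);
translate([414, 1651, 0]) cube([71, 71, 439]);
translate([2384, 252, 0]) cube([71, 71, 439]);
translate([2384, 1651, 0]) cube([71, 71, 439]);
translate([485, 252, 208]) cube([1899, 22, 150]);
translate([485, 1700, 208]) cube([1899, 22, 150]);
translate([414, 323, 208]) cube([22, 1328, 150]);
translate([2433, 323, 208]) cube([22, 1328, 150]);
translate([552, 252, 358]) cube([99, 1470, 24]);
translate([718, 252, 358]) cube([99, 1470, 24]);
translate([884, 252, 358]) cube([99, 1470, 24]);
translate([1050, 252, 358]) cube([99, 1470, 24]);
translate([1216, 252, 358]) cube([99, 1470, 24]);
translate([1382, 252, 358]) cube([99, 1470, 24]);
translate([1548, 252, 358]) cube([99, 1470, 24]);
translate([1714, 252, 358]) cube([99, 1470, 24]);
translate([1880, 252, 358]) cube([99, 1470, 24]);
translate([2046, 252, 358]) cube([99, 1470, 24]);
translate([2212, 252, 358]) cube([99, 1470, 24]);


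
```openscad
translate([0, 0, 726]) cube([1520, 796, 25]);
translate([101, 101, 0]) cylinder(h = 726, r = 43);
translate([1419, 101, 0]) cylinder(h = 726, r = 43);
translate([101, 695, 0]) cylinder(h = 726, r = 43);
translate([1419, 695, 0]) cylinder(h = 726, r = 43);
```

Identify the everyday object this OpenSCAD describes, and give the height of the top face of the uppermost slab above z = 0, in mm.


A table. The table height is 751 mm.

A 1520×796×25 slab sits at z = 726 on four Ø86 mm round legs — a table. The top surface is at 726 + 25 = 751 mm.


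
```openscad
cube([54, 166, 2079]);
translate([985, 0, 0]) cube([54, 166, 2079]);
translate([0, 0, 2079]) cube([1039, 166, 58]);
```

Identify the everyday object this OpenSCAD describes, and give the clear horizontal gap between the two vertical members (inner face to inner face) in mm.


A door frame. The clear opening width is 931 mm.

Two 2079 mm tall posts with a header on top — a door frame. The left jamb is 54 mm wide at x = 0; the right jamb starts at x = 985. The clear opening is 985 − 54 = 931 mm.


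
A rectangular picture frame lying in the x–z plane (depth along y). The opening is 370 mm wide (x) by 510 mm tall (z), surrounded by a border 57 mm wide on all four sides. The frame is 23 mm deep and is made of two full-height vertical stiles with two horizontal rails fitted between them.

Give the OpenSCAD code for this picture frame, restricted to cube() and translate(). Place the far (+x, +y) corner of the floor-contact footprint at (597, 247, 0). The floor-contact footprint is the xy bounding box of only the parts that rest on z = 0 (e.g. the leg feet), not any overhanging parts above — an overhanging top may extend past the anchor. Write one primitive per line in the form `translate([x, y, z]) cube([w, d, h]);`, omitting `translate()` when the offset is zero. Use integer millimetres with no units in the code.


translate([113, 224, 0]) cube([57, 23, 624]);
translate([540, 224, 0]) cube([57, 23, 624]);
translate([170, 224, 0]) cube([370, 23, 57]);
translate([170, 224, 567]) cube([370, 23, 57]);


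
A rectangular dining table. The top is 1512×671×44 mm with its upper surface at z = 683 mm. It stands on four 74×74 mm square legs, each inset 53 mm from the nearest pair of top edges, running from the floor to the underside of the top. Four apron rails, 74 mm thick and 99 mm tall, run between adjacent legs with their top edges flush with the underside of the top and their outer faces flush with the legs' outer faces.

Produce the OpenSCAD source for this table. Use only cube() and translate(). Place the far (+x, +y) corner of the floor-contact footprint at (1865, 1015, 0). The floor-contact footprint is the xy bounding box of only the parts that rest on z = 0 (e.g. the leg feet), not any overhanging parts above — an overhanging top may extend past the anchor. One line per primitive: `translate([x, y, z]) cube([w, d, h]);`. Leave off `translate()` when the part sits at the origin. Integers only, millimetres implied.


translate([406, 397, 639]) cube([1512, 671, 44]);
translate([459, 450, 0]) cube([74, 74, 639]);
translate([1791, 450, 0]) cube([74, 74, 639]);
translate([459, 941, 0]) cube([74, 74, 639]);
translate([1791, 941, 0]) cube([74, 74, 639]);
translate([533, 450, 540]) cube([1258, 74, 99]);
translate([533, 941, 540]) cube([1258, 74, 99]);
translate([459, 524, 540]) cube([74, 417, 99]);
translate([1791, 524, 540]) cube([74, 417, 99]);


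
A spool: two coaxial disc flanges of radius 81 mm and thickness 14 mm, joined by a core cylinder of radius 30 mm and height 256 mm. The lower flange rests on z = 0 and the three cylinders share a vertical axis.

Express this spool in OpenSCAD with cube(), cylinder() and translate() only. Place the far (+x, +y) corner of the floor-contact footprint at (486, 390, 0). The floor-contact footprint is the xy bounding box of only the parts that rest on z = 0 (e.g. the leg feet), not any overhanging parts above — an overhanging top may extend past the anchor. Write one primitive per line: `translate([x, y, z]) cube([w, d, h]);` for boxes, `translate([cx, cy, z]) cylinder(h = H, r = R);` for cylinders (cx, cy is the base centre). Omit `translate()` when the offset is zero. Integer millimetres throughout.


translate([405, 309, 0]) cylinder(h = 14, r = 81);
translate([405, 309, 14]) cylinder(h = 256, r = 30);
translate([405, 309, 270]) cylinder(h = 14, r = 81);


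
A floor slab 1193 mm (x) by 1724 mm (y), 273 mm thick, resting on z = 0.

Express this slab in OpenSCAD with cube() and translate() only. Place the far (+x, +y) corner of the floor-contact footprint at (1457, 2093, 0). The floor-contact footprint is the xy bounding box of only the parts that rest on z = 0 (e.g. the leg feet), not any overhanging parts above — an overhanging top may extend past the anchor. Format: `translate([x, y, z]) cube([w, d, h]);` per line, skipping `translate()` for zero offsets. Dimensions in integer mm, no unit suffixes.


translate([264, 369, 0]) cube([1193, 1724, 273]);


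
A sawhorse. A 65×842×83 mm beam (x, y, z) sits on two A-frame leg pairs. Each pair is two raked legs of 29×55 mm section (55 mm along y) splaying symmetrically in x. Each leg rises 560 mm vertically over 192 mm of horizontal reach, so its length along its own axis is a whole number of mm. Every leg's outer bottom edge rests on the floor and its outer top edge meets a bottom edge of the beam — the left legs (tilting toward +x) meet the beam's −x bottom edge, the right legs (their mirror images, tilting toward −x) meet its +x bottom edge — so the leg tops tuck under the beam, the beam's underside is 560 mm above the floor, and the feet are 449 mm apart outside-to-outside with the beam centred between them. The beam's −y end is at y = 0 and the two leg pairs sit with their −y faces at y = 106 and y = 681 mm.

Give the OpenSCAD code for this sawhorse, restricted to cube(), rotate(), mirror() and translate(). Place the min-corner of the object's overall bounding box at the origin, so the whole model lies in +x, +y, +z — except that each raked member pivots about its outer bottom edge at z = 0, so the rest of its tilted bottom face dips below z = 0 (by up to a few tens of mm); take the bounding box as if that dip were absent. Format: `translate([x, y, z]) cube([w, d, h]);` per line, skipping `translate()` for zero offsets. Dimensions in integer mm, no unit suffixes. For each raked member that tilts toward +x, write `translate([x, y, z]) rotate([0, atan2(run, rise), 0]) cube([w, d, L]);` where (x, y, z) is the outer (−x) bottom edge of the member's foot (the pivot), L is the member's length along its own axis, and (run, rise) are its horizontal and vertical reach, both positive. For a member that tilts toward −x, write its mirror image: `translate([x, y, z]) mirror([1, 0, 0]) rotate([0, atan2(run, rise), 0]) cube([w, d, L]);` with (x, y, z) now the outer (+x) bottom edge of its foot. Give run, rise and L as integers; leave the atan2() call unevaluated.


translate([192, 0, 560]) cube([65, 842, 83]);
translate([0, 106, 0]) rotate([0, atan2(192, 560), 0]) cube([29, 55, 592]);
translate([449, 106, 0]) mirror([1, 0, 0]) rotate([0, atan2(192, 560), 0]) cube([29, 55, 592]);
translate([0, 681, 0]) rotate([0, atan2(192, 560), 0]) cube([29, 55, 592]);
translate([449, 681, 0]) mirror([1, 0, 0]) rotate([0, atan2(192, 560), 0]) cube([29, 55, 592]);


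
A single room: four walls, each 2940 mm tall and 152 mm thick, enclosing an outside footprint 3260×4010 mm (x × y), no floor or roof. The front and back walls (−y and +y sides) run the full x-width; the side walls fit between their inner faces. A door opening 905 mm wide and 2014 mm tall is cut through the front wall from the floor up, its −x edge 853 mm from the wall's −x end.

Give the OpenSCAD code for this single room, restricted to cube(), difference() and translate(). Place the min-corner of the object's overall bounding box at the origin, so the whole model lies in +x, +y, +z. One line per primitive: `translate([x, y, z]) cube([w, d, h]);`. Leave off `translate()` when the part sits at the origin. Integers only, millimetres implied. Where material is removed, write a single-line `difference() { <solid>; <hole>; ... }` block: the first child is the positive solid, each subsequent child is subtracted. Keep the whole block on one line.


difference() { cube([3260, 152, 2940]); translate([853, 0, 0]) cube([905, 152, 2014]); }
translate([0, 3858, 0]) cube([3260, 152, 2940]);
translate([0, 152, 0]) cube([152, 3706, 2940]);
translate([3108, 152, 0]) cube([152, 3706, 2940]);


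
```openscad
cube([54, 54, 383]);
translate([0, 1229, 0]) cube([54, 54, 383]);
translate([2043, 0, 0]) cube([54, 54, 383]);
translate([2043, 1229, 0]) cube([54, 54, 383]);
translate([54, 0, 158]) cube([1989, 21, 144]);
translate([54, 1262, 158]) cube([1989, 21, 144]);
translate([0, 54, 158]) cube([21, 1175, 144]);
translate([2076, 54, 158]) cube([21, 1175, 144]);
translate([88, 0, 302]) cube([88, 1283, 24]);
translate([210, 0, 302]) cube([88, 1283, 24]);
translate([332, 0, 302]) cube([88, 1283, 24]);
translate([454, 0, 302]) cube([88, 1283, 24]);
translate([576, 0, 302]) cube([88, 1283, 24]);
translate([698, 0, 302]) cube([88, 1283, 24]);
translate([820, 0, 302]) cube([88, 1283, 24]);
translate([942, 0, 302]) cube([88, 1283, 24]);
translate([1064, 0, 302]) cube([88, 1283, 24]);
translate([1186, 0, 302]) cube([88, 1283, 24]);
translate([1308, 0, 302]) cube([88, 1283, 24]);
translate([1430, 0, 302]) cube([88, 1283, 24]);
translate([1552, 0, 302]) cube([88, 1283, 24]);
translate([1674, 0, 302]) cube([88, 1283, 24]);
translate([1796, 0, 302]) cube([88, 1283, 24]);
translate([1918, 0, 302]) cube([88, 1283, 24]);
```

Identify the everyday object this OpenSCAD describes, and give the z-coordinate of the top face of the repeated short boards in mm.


A bed frame. The slat-top height is 326 mm.

Four posts, four rails, and a row of slats — a bed frame. Slats sit on the rails at z = 158 + 144 = 302; with slat thickness 24, the top is 326 mm.


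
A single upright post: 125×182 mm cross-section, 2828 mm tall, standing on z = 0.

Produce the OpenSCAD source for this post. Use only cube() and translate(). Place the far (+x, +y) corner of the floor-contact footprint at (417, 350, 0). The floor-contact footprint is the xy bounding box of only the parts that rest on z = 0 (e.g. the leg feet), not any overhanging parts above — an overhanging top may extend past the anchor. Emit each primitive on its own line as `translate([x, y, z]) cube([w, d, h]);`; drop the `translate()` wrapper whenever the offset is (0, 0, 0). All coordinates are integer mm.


translate([292, 168, 0]) cube([125, 182, 2828]);


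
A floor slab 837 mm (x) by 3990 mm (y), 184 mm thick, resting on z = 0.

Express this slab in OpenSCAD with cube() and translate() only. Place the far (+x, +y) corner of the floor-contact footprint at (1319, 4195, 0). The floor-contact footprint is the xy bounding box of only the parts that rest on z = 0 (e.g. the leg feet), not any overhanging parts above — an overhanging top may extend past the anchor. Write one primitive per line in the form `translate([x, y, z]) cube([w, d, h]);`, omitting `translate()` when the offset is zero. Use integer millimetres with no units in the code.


translate([482, 205, 0]) cube([837, 3990, 184]);


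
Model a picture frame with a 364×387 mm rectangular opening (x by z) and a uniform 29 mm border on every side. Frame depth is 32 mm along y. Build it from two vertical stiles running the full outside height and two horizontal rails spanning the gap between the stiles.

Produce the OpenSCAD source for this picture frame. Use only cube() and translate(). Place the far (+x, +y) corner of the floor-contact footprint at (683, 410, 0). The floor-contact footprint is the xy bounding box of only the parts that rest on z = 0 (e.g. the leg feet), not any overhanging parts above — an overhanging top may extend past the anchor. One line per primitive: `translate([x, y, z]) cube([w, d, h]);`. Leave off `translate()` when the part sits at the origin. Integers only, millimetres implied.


translate([261, 378, 0]) cube([29, 32, 445]);
translate([654, 378, 0]) cube([29, 32, 445]);
translate([290, 378, 0]) cube([364, 32, 29]);
translate([290, 378, 416]) cube([364, 32, 29]);


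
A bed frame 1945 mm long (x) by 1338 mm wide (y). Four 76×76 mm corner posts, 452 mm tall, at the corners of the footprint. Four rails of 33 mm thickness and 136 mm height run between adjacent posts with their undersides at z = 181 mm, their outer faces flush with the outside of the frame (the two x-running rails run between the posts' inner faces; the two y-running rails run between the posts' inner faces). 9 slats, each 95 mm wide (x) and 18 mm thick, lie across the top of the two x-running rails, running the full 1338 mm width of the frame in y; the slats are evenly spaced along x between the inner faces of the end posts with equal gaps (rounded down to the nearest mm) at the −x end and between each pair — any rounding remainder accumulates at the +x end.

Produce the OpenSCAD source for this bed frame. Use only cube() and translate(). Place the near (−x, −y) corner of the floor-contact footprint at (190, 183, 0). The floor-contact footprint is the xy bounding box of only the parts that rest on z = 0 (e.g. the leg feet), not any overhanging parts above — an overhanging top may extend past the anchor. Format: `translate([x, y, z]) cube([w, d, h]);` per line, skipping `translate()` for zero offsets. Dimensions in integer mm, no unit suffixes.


translate([190, 183, 0]) cube([76, 76, 452]);
translate([190, 1445, 0]) cube([76, 76, 452]);
translate([2059, 183, 0]) cube([76, 76, 452]);
translate([2059, 1445, 0]) cube([76, 76, 452]);
translate([266, 183, 181]) cube([1793, 33, 136]);
translate([266, 1488, 181]) cube([1793, 33, 136]);
translate([190, 259, 181]) cube([33, 1186, 136]);
translate([2102, 259, 181]) cube([33, 1186, 136]);
translate([359, 183, 317]) cube([95, 1338, 18]);
translate([547, 183, 317]) cube([95, 1338, 18]);
translate([735, 183, 317]) cube([95, 1338, 18]);
translate([923, 183, 317]) cube([95, 1338, 18]);
translate([1111, 183, 317]) cube([95, 1338, 18]);
translate([1299, 183, 317]) cube([95, 1338, 18]);
translate([1487, 183, 317]) cube([95, 1338, 18]);
translate([1675, 183, 317]) cube([95, 1338, 18]);
translate([1863, 183, 317]) cube([95, 1338, 18]);


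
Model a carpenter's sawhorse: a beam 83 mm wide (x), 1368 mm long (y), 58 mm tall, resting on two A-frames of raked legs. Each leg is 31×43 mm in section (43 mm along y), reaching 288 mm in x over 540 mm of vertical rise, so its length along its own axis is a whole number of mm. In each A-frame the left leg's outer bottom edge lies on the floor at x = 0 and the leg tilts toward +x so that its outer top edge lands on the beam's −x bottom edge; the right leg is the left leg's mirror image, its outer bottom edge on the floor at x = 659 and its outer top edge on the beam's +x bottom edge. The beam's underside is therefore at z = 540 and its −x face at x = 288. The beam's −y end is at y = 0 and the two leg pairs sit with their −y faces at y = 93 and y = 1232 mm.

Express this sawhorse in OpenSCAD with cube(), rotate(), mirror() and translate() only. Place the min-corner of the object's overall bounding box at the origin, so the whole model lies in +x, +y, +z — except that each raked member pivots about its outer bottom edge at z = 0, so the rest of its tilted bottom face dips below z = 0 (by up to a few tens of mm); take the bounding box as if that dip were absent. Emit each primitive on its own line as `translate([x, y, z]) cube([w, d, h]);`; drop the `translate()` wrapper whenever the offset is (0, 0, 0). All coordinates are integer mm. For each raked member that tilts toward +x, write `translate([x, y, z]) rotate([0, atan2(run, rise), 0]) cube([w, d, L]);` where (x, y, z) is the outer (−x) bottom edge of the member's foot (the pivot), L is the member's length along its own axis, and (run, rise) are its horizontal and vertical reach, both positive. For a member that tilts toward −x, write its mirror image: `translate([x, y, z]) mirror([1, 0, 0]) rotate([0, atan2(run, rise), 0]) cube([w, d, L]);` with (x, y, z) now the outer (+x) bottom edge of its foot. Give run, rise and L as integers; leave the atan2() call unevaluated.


translate([288, 0, 540]) cube([83, 1368, 58]);
translate([0, 93, 0]) rotate([0, atan2(288, 540), 0]) cube([31, 43, 612]);
translate([659, 93, 0]) mirror([1, 0, 0]) rotate([0, atan2(288, 540), 0]) cube([31, 43, 612]);
translate([0, 1232, 0]) rotate([0, atan2(288, 540), 0]) cube([31, 43, 612]);
translate([659, 1232, 0]) mirror([1, 0, 0]) rotate([0, atan2(288, 540), 0]) cube([31, 43, 612]);


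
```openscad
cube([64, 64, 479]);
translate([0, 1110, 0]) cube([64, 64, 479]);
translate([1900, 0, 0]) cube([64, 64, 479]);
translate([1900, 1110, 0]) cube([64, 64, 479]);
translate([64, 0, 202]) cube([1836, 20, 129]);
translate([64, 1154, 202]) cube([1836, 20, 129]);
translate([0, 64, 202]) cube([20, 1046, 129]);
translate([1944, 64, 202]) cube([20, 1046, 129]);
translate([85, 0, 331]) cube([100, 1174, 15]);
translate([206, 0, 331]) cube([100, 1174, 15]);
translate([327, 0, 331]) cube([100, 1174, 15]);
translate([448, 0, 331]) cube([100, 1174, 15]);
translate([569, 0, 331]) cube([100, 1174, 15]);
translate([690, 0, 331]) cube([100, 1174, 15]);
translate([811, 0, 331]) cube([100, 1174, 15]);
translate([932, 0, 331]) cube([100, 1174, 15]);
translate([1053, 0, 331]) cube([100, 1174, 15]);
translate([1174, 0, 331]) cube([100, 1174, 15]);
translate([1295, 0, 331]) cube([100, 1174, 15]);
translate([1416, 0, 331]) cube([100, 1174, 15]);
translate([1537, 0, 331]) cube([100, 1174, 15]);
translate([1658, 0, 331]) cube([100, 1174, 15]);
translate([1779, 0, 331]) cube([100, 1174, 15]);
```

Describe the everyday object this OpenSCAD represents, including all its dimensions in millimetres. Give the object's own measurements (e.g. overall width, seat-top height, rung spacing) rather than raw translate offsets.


A bed frame 1964 mm long (x) by 1174 mm wide (y). Four 64×64 mm corner posts, 479 mm tall, at the corners of the footprint. Four rails of 20 mm thickness and 129 mm height run between adjacent posts with their undersides at z = 202 mm, their outer faces flush with the outside of the frame (the two x-running rails run between the posts' inner faces; the two y-running rails run between the posts' inner faces). 15 slats, each 100 mm wide (x) and 15 mm thick, lie across the top of the two x-running rails, running the full 1174 mm width of the frame in y; along x they sit between the end posts with a 21 mm gap after the −x posts and between neighbouring slats and before the +x posts.


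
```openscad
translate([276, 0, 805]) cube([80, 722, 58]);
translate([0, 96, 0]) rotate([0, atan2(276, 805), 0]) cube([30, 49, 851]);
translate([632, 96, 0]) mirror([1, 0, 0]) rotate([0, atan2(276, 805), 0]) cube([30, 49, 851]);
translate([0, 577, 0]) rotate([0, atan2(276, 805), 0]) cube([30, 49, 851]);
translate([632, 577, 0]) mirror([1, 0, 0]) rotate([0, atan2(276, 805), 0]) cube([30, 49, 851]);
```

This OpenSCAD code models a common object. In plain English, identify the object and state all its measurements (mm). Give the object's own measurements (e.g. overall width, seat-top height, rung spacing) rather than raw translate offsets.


A sawhorse. A 80×722×58 mm beam (x, y, z) sits on two A-frame leg pairs. Each pair is two raked legs of 30×49 mm section (49 mm along y) splaying symmetrically in x. Each leg rises 805 mm vertically over 276 mm of horizontal reach and is 851 mm long along its own axis. Every leg's outer bottom edge rests on the floor and its outer top edge meets a bottom edge of the beam — the left legs (tilting toward +x) meet the beam's −x bottom edge, the right legs (their mirror images, tilting toward −x) meet its +x bottom edge — so the leg tops tuck under the beam, the beam's underside is 805 mm above the floor, and the feet are 632 mm apart outside-to-outside with the beam centred between them. The two leg pairs are set in 96 mm from either end of the beam.


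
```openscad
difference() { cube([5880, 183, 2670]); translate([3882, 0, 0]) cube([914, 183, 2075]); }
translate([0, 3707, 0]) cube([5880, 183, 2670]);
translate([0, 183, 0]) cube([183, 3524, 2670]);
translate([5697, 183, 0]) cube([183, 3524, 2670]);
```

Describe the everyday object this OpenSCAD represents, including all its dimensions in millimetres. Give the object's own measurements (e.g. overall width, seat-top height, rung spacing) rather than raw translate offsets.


A single room: four walls, each 2670 mm tall and 183 mm thick, enclosing an outside footprint 5880×3890 mm (x × y), no floor or roof. The front and back walls (−y and +y sides) run the full x-width; the side walls fit between their inner faces. A door opening 914 mm wide and 2075 mm tall is cut through the front wall from the floor up, its −x edge 3882 mm from the wall's −x end.


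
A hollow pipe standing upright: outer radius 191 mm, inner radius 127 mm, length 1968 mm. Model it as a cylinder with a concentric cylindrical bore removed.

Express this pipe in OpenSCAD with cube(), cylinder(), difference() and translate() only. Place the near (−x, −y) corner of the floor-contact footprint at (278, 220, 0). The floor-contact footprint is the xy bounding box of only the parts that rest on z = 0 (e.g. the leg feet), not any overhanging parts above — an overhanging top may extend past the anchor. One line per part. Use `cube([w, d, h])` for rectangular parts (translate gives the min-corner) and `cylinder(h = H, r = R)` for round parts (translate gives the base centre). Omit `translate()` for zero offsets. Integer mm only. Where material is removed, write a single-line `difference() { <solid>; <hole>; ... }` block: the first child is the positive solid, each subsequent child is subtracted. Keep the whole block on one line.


difference() { translate([469, 411, 0]) cylinder(h = 1968, r = 191); translate([469, 411, 0]) cylinder(h = 1968, r = 127); }


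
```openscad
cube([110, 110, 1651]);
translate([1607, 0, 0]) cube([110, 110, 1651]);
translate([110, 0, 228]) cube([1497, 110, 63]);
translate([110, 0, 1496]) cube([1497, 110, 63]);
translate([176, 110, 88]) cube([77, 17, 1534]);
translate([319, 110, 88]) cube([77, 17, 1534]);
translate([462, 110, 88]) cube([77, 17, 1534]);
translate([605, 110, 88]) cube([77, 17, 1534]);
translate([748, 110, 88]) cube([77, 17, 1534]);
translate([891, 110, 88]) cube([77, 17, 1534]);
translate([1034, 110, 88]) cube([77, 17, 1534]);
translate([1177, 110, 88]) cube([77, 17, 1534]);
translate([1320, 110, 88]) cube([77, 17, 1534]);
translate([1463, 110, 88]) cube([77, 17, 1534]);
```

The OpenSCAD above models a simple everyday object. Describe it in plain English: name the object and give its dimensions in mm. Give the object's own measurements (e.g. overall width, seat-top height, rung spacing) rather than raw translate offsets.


A fence section. Two 110×110 mm posts, 1651 mm tall, stand on the floor with a clear span of 1497 mm between their inner faces. Two horizontal rails of 110×63 mm section span the gap between the posts with their undersides at z = 228 mm and z = 1496 mm, flush with the posts' −y face. 10 pickets, each 77 mm wide, 17 mm thick and 1534 mm tall, are fixed to the +y face of the rails with their bottoms at z = 88 mm, spaced across the span with a 66 mm gap after the −x post and between neighbouring pickets, with 67 mm left before the +x post.


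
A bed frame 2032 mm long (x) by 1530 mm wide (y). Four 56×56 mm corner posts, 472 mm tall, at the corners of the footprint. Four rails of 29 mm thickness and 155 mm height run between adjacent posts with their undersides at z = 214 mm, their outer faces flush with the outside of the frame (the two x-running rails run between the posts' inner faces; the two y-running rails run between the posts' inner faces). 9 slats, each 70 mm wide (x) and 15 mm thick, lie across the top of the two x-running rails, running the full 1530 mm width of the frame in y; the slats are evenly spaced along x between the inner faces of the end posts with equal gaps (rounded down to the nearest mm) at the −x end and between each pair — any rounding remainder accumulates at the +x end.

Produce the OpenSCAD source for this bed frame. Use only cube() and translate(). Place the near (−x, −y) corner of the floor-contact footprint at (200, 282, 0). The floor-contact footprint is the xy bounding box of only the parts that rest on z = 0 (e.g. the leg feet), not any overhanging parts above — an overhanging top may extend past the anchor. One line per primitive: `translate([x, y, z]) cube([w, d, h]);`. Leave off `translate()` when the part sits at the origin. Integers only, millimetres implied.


// slat z = rail_z + rail_h = 214 + 155 = 369
// slat gap = ⌊(1920 − 9·70) / 10⌋ = 129
translate([200, 282, 0]) cube([56, 56, 472]);
translate([200, 1756, 0]) cube([56, 56, 472]);
translate([2176, 282, 0]) cube([56, 56, 472]);
translate([2176, 1756, 0]) cube([56, 56, 472]);
translate([256, 282, 214]) cube([1920, 29, 155]);
translate([256, 1783, 214]) cube([1920, 29, 155]);
translate([200, 338, 214]) cube([29, 1418, 155]);
translate([2203, 338, 214]) cube([29, 1418, 155]);
translate([385, 282, 369]) cube([70, 1530, 15]);
translate([584, 282, 369]) cube([70, 1530, 15]);
translate([783, 282, 369]) cube([70, 1530, 15]);
translate([982, 282, 369]) cube([70, 1530, 15]);
translate([1181, 282, 369]) cube([70, 1530, 15]);
translate([1380, 282, 369]) cube([70, 1530, 15]);
translate([1579, 282, 369]) cube([70, 1530, 15]);
translate([1778, 282, 369]) cube([70, 1530, 15]);
translate([1977, 282, 369]) cube([70, 1530, 15]);


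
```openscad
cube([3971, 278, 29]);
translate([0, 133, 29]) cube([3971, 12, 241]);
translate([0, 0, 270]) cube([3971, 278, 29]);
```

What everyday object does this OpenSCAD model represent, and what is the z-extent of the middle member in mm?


An I-beam. The web height is 241 mm.

Two wide flanges with a thin centred web — an I-beam. Overall 299 mm minus two 29 mm flanges gives a web of 299 − 2·29 = 241 mm.


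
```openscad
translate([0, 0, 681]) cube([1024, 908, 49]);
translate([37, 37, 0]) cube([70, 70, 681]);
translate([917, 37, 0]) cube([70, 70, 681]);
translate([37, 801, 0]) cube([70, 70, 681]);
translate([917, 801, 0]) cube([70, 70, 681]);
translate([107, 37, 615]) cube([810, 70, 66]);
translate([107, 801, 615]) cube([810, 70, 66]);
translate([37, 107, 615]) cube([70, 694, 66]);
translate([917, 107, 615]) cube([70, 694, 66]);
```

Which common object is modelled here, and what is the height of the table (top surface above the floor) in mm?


A table. The table height is 730 mm.

A 1024×908×49 slab sits at z = 681 on four 70 mm square posts — a table. The top surface is at 681 + 49 = 730 mm.


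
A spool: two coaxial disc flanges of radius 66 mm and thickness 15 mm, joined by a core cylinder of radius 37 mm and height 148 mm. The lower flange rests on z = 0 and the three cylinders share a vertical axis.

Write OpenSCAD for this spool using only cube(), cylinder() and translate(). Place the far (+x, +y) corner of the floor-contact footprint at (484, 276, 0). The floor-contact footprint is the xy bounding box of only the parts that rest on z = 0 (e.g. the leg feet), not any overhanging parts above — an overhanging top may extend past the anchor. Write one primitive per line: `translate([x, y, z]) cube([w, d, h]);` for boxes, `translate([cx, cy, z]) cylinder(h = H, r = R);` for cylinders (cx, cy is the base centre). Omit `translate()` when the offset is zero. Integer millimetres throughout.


translate([418, 210, 0]) cylinder(h = 15, r = 66);
translate([418, 210, 15]) cylinder(h = 148, r = 37);
translate([418, 210, 163]) cylinder(h = 15, r = 66);


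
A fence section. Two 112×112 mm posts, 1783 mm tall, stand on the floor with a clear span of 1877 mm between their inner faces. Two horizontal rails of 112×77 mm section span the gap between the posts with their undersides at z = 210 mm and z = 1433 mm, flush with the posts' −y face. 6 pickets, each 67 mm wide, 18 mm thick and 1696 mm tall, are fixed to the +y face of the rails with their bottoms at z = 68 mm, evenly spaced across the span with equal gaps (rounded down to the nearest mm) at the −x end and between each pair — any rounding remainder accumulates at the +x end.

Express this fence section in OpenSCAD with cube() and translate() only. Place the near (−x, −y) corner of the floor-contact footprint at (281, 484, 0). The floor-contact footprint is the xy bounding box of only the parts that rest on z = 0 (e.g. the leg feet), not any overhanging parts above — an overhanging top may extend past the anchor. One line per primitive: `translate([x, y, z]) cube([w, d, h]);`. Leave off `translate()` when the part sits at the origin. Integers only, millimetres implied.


translate([281, 484, 0]) cube([112, 112, 1783]);
translate([2270, 484, 0]) cube([112, 112, 1783]);
translate([393, 484, 210]) cube([1877, 112, 77]);
translate([393, 484, 1433]) cube([1877, 112, 77]);
translate([603, 596, 68]) cube([67, 18, 1696]);
translate([880, 596, 68]) cube([67, 18, 1696]);
translate([1157, 596, 68]) cube([67, 18, 1696]);
translate([1434, 596, 68]) cube([67, 18, 1696]);
translate([1711, 596, 68]) cube([67, 18, 1696]);
translate([1988, 596, 68]) cube([67, 18, 1696]);
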